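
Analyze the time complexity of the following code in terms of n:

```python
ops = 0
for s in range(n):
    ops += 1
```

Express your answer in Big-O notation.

Each loop level contributes: n. Multiplying the contributions gives O(n).

Answer: O(n)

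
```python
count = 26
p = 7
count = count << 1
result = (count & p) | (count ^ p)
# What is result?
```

Trace:
`count = 26` → count = 26
`p = 7` → p = 7
`count = count << 1` → count = 52
`result = (count & p) | (count ^ p)` → result = 55
So result = 55

Answer: 55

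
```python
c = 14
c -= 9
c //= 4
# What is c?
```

Trace:
`c = 14` → c = 14
`c -= 9` → c = 5
`c //= 4` → c = 1
So c = 1

Answer: 1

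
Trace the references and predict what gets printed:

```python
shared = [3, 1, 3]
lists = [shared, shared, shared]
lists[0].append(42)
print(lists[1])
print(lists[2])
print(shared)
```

Key concept: list of same reference.
Step by step:
`shared = [3, 1, 3]` → shared = [3, 1, 3]
`lists = [shared, shared, shared]` → lists = [[3, 1, 3], [3, 1, 3], [3, 1, 3]]
`lists[0].append(42)` → shared = [3, 1, 3, 42]; lists = [[3, 1, 3, 42], [3, 1, 3, 42], [3, 1, 3, 42]]
`print(lists[1])` → prints [3, 1, 3, 42]
`print(lists[2])` → prints [3, 1, 3, 42]
`print(shared)` → prints [3, 1, 3, 42]

Answer:
[3, 1, 3, 42]
[3, 1, 3, 42]
[3, 1, 3, 42]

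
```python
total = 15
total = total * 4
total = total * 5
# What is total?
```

Trace:
`total = 15` → total = 15
`total = total * 4` → total = 60
`total = total * 5` → total = 300
So total = 300

Answer: 300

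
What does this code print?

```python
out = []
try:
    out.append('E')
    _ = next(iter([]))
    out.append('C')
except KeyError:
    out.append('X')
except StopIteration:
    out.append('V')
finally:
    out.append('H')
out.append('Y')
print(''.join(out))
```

Execution trace: 'E' (try body) → 'V' (except StopIteration) → 'H' (finally) → 'Y' (after the try/except). Output: EVHY

Answer: EVHY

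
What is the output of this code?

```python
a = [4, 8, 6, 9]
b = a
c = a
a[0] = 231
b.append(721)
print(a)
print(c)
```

Key concept: multiple aliases.
Step by step:
`a = [4, 8, 6, 9]` → a = [4, 8, 6, 9]
`b = a` → b = [4, 8, 6, 9] (same object as a)
`c = a` → c = [4, 8, 6, 9] (same object as a, b)
`a[0] = 231` → a = [231, 8, 6, 9] (same object as b, c); b = [231, 8, 6, 9] (same object as a, c); c = [231, 8, 6, 9] (same object as a, b)
`b.append(721)` → a = [231, 8, 6, 9, 721] (same object as b, c); b = [231, 8, 6, 9, 721] (same object as a, c); c = [231, 8, 6, 9, 721] (same object as a, b)
`print(a)` → prints [231, 8, 6, 9, 721]
`print(c)` → prints [231, 8, 6, 9, 721]

Answer:
[231, 8, 6, 9, 721]
[231, 8, 6, 9, 721]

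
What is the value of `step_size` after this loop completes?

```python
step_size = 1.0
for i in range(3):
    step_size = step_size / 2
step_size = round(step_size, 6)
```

Halving LR 3 times: 1 / 2^3
`step_size` takes the values: 1.0 → 0.5 → 0.25 → 0.125

Answer: 0.125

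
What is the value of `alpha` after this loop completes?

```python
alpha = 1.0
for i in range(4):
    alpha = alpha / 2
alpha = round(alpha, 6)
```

Halving LR 4 times: 1 / 2^4
`alpha` takes the values: 1.0 → 0.5 → 0.25 → 0.125 → 0.0625

Answer: 0.0625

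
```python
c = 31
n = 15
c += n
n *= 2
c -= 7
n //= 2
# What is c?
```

Trace:
`c = 31` → c = 31
`n = 15` → n = 15
`c += n` → c = 46
`n *= 2` → n = 30
`c -= 7` → c = 39
`n //= 2` → n = 15
So c = 39

Answer: 39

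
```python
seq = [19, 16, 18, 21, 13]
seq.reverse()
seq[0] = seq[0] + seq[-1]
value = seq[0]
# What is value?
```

Trace:
`seq = [19, 16, 18, 21, 13]` → seq = [19, 16, 18, 21, 13]
`seq.reverse()` → seq = [13, 21, 18, 16, 19]
`seq[0] = seq[0] + seq[-1]` → seq = [32, 21, 18, 16, 19]
`value = seq[0]` → value = 32
So value = 32

Answer: 32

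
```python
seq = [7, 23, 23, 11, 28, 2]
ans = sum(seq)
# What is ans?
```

Trace:
`seq = [7, 23, 23, 11, 28, 2]` → seq = [7, 23, 23, 11, 28, 2]
`ans = sum(seq)` → ans = 94
So ans = 94

Answer: 94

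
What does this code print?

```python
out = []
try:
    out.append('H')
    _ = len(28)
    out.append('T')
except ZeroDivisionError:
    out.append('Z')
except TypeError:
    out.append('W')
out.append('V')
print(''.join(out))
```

Execution trace: 'H' (try body) → 'W' (except TypeError) → 'V' (after the try/except). Output: HWV

Answer: HWV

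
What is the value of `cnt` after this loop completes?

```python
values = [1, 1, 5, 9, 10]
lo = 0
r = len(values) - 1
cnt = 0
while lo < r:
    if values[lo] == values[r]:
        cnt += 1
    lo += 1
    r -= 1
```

Count matching pairs from ends
`cnt` takes the values: 0

Answer: 0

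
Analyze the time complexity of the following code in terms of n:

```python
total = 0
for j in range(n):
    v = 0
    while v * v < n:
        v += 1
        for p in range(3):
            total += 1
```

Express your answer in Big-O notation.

Each loop level contributes: n × √n × 1. Multiplying the contributions gives O(n√n).

Answer: O(n√n)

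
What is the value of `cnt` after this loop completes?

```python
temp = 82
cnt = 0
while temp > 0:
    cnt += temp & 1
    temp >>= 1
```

Count set bits in 82 (binary: 0b1010010)
`cnt` takes the values: 0 → 1 → 2 → 3

Answer: 3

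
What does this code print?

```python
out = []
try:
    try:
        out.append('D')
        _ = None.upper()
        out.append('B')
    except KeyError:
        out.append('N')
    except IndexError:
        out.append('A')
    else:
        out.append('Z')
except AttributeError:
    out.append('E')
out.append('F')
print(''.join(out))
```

Execution trace: 'D' (try body) → 'E' (outer except AttributeError) → 'F' (after the try/except). Output: DEF

Answer: DEF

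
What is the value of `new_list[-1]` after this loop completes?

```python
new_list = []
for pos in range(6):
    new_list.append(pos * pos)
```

Last element of squares 0 to 5
`new_list` takes the values: [] → [0] → [0, 1] → [0, 1, 4] → [0, 1, 4, 9] → [0, 1, 4, 9, 16] → [0, 1, 4, 9, 16, 25]
So `new_list[-1]` = 25

Answer: 25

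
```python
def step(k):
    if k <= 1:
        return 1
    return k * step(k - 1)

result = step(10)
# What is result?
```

step(10) = 10 * 9 * 8 * 7 * 6 * 5 * 4 * 3 * 2 * 1 = 3628800

Answer: 3628800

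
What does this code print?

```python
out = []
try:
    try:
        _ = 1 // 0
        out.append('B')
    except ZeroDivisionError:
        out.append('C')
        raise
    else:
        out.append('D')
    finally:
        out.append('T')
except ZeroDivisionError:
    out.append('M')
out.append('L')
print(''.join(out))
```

Execution trace: 'C' (inner except ZeroDivisionError) → 'T' (inner finally) → 'M' (outer except ZeroDivisionError) → 'L' (after the try/except). Output: CTML

Answer: CTML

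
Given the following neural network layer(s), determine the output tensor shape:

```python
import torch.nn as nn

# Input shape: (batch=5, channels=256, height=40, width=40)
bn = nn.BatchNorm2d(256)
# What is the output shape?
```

Input: (5, 256, 40, 40) -> Output: (5, 256, 40, 40)

Answer: (5, 256, 40, 40)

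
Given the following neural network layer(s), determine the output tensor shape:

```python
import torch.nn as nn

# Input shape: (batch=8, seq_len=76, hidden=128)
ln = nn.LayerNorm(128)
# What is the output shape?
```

Input: (8, 76, 128) -> Output: (8, 76, 128)

Answer: (8, 76, 128)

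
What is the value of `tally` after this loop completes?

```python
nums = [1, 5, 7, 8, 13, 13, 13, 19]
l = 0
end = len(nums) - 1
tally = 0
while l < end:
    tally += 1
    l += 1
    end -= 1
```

Iterations until pointers meet (list length 8)
`tally` takes the values: 0 → 1 → 2 → 3 → 4

Answer: 4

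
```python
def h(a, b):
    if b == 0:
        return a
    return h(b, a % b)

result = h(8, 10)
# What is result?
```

h(8, 10) -> h(10, 8) -> h(8, 2) -> h(2, 0) -> 2

Answer: 2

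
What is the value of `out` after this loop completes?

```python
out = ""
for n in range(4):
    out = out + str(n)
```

Concatenate digits 0 to 3
`out` takes the values: "" → "0" → "01" → "012" → "0123"

Answer: "0123"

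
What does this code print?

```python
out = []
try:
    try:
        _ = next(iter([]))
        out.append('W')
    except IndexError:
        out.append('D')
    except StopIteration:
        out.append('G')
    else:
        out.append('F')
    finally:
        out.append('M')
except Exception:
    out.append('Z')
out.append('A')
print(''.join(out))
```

Execution trace: 'G' (inner except StopIteration) → 'M' (inner finally) → 'A' (after the try/except). Output: GMA

Answer: GMA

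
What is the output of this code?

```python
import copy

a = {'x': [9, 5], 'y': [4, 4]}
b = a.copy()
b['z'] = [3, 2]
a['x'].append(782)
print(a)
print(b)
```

Key concept: shallow copy of dict with mutable values.
Step by step:
`a = {'x': [9, 5], 'y': [4, 4]}` → a = {'x': [9, 5], 'y': [4, 4]}
`b = a.copy()` → b = {'x': [9, 5], 'y': [4, 4]}
`b['z'] = [3, 2]` → b = {'x': [9, 5], 'y': [4, 4], 'z': [3, 2]}
`a['x'].append(782)` → a = {'x': [9, 5, 782], 'y': [4, 4]}; b = {'x': [9, 5, 782], 'y': [4, 4], 'z': [3, 2]}
`print(a)` → prints {'x': [9, 5, 782], 'y': [4, 4]}
`print(b)` → prints {'x': [9, 5, 782], 'y': [4, 4], 'z': [3, 2]}

Answer:
{'x': [9, 5, 782], 'y': [4, 4]}
{'x': [9, 5, 782], 'y': [4, 4], 'z': [3, 2]}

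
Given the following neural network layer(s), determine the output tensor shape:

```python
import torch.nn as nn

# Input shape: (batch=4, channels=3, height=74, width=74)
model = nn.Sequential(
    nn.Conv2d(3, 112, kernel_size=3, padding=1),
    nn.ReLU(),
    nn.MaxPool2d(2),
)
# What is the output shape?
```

Input: (4, 3, 74, 74) -> after Conv2d: (4, 112, 74, 74) -> after ReLU: (4, 112, 74, 74) -> Output: (4, 112, 37, 37)

Answer: (4, 112, 37, 37)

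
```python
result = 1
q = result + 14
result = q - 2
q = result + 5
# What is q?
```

Trace:
`result = 1` → result = 1
`q = result + 14` → q = 15
`result = q - 2` → result = 13
`q = result + 5` → q = 18
So q = 18

Answer: 18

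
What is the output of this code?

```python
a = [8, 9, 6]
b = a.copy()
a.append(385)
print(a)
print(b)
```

Key concept: list.copy() creates independent copy.
Step by step:
`a = [8, 9, 6]` → a = [8, 9, 6]
`b = a.copy()` → b = [8, 9, 6]
`a.append(385)` → a = [8, 9, 6, 385]
`print(a)` → prints [8, 9, 6, 385]
`print(b)` → prints [8, 9, 6]

Answer:
[8, 9, 6, 385]
[8, 9, 6]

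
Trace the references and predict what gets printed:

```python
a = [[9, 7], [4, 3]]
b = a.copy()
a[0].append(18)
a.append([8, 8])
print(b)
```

Key concept: shallow copy with nested lists.
Step by step:
`a = [[9, 7], [4, 3]]` → a = [[9, 7], [4, 3]]
`b = a.copy()` → b = [[9, 7], [4, 3]]
`a[0].append(18)` → a = [[9, 7, 18], [4, 3]]; b = [[9, 7, 18], [4, 3]]
`a.append([8, 8])` → a = [[9, 7, 18], [4, 3], [8, 8]]
`print(b)` → prints [[9, 7, 18], [4, 3]]

Answer: [[9, 7, 18], [4, 3]]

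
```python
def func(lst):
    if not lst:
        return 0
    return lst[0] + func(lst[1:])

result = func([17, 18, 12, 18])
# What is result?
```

17 + 18 + 12 + 18 + 0 = 65

Answer: 65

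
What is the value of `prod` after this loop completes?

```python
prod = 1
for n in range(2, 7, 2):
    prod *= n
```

Product of even numbers 2 to 6
`prod` takes the values: 1 → 2 → 8 → 48

Answer: 48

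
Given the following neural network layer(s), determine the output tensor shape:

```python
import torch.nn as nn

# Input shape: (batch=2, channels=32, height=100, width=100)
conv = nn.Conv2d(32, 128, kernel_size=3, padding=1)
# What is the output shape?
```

Input: (2, 32, 100, 100) -> Output: (2, 128, 100, 100)

Answer: (2, 128, 100, 100)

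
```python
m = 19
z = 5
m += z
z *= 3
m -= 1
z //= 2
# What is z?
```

Trace:
`m = 19` → m = 19
`z = 5` → z = 5
`m += z` → m = 24
`z *= 3` → z = 15
`m -= 1` → m = 23
`z //= 2` → z = 7
So z = 7

Answer: 7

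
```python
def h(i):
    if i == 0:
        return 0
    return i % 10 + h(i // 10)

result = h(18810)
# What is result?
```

Sum of digits of 18810: 0 + 1 + 8 + 8 + 1 = 18

Answer: 18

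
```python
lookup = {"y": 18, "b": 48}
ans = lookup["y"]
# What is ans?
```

Trace:
`lookup = {"y": 18, "b": 48}` → lookup = {'y': 18, 'b': 48}
`ans = lookup["y"]` → ans = 18
So ans = 18

Answer: 18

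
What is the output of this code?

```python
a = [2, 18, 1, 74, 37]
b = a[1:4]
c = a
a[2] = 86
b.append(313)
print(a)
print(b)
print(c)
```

Key concept: slice vs alias.
Step by step:
`a = [2, 18, 1, 74, 37]` → a = [2, 18, 1, 74, 37]
`b = a[1:4]` → b = [18, 1, 74]
`c = a` → c = [2, 18, 1, 74, 37] (same object as a)
`a[2] = 86` → a = [2, 18, 86, 74, 37] (same object as c); c = [2, 18, 86, 74, 37] (same object as a)
`b.append(313)` → b = [18, 1, 74, 313]
`print(a)` → prints [2, 18, 86, 74, 37]
`print(b)` → prints [18, 1, 74, 313]
`print(c)` → prints [2, 18, 86, 74, 37]

Answer:
[2, 18, 86, 74, 37]
[18, 1, 74, 313]
[2, 18, 86, 74, 37]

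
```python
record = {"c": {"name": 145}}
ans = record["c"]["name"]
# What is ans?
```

Trace:
`record = {"c": {"name": 145}}` → record = {'c': {'name': 145}}
`ans = record["c"]["name"]` → ans = 145
So ans = 145

Answer: 145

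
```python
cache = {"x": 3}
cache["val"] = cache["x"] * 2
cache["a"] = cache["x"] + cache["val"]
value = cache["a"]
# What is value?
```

Trace:
`cache = {"x": 3}` → cache = {'x': 3}
`cache["val"] = cache["x"] * 2` → cache = {'x': 3, 'val': 6}
`cache["a"] = cache["x"] + cache["val"]` → cache = {'x': 3, 'val': 6, 'a': 9}
`value = cache["a"]` → value = 9
So value = 9

Answer: 9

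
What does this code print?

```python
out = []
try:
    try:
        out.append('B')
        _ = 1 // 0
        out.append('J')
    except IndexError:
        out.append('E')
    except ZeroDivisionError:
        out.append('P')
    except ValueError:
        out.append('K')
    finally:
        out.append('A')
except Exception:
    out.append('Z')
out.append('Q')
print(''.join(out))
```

Execution trace: 'B' (inner try body) → 'P' (inner except ZeroDivisionError) → 'A' (inner finally) → 'Q' (after the try/except). Output: BPAQ

Answer: BPAQ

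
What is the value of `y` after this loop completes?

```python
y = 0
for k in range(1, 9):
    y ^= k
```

XOR of 1 to 8
`y` takes the values: 0 → 1 → 3 → 0 → 4 → 1 → 7 → 0 → 8

Answer: 8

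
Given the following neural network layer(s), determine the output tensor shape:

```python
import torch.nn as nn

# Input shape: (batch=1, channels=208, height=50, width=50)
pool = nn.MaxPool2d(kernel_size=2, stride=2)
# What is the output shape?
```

Input: (1, 208, 50, 50) -> Output: (1, 208, 25, 25)

Answer: (1, 208, 25, 25)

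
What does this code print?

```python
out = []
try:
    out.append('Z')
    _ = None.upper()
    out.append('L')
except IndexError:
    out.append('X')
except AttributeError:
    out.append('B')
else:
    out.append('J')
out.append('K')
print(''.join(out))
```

Execution trace: 'Z' (try body) → 'B' (except AttributeError) → 'K' (after the try/except). Output: ZBK

Answer: ZBK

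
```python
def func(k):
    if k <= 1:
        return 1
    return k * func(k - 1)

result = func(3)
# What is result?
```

func(3) = 3 * 2 * 1 = 6

Answer: 6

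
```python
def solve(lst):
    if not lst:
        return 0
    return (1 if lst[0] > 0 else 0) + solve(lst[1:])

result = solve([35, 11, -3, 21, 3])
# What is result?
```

Count of positive elements in [35, 11, -3, 21, 3] = 4

Answer: 4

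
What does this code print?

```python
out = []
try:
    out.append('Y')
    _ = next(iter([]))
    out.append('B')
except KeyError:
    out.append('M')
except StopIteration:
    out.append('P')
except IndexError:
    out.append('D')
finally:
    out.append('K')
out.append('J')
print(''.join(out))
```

Execution trace: 'Y' (try body) → 'P' (except StopIteration) → 'K' (finally) → 'J' (after the try/except). Output: YPKJ

Answer: YPKJ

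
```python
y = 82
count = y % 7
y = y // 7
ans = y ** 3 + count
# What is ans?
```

Trace:
`y = 82` → y = 82
`count = y % 7` → count = 5
`y = y // 7` → y = 11
`ans = y ** 3 + count` → ans = 1336
So ans = 1336

Answer: 1336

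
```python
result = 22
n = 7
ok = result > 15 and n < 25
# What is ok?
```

Trace:
`result = 22` → result = 22
`n = 7` → n = 7
`ok = result > 15 and n < 25` → ok = True
So ok = True

Answer: True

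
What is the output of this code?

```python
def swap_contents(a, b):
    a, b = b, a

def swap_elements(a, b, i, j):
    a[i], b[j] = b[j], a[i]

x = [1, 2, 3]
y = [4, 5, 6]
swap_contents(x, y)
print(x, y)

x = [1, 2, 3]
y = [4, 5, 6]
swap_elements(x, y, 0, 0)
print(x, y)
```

Key concept: parameter rebinding vs mutation.
Step by step:
`x = [1, 2, 3]` → x = [1, 2, 3]
`y = [4, 5, 6]` → y = [4, 5, 6]
`swap_contents(x, y)` → no visible change to tracked variables
`print(x, y)` → prints [1, 2, 3] [4, 5, 6]
`x = [1, 2, 3]` → x = [1, 2, 3]
`y = [4, 5, 6]` → y = [4, 5, 6]
`swap_elements(x, y, 0, 0)` → x = [4, 2, 3]; y = [1, 5, 6]
`print(x, y)` → prints [4, 2, 3] [1, 5, 6]

Answer:
[1, 2, 3] [4, 5, 6]
[4, 2, 3] [1, 5, 6]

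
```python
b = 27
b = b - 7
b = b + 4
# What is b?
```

Trace:
`b = 27` → b = 27
`b = b - 7` → b = 20
`b = b + 4` → b = 24
So b = 24

Answer: 24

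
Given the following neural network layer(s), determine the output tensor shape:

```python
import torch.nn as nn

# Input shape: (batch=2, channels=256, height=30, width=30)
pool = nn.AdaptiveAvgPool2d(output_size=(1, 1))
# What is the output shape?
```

Input: (2, 256, 30, 30) -> Output: (2, 256, 1, 1)

Answer: (2, 256, 1, 1)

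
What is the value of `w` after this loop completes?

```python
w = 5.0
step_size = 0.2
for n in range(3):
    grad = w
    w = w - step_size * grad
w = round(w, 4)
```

Gradient descent: w = 5.0 * (1 - 0.2)^3
`w` takes the values: 5.0 → 4.0 → 3.2 → 2.56

Answer: 2.56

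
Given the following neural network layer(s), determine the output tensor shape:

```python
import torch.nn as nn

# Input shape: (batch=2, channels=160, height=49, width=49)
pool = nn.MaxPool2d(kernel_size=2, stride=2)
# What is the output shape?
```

Input: (2, 160, 49, 49) -> Output: (2, 160, 24, 24)

Answer: (2, 160, 24, 24)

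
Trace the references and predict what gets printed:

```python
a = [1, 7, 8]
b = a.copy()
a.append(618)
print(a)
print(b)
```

Key concept: list.copy() creates independent copy.
Step by step:
`a = [1, 7, 8]` → a = [1, 7, 8]
`b = a.copy()` → b = [1, 7, 8]
`a.append(618)` → a = [1, 7, 8, 618]
`print(a)` → prints [1, 7, 8, 618]
`print(b)` → prints [1, 7, 8]

Answer:
[1, 7, 8, 618]
[1, 7, 8]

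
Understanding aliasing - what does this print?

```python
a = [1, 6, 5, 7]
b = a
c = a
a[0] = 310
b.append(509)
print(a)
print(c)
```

Key concept: multiple aliases.
Step by step:
`a = [1, 6, 5, 7]` → a = [1, 6, 5, 7]
`b = a` → b = [1, 6, 5, 7] (same object as a)
`c = a` → c = [1, 6, 5, 7] (same object as a, b)
`a[0] = 310` → a = [310, 6, 5, 7] (same object as b, c); b = [310, 6, 5, 7] (same object as a, c); c = [310, 6, 5, 7] (same object as a, b)
`b.append(509)` → a = [310, 6, 5, 7, 509] (same object as b, c); b = [310, 6, 5, 7, 509] (same object as a, c); c = [310, 6, 5, 7, 509] (same object as a, b)
`print(a)` → prints [310, 6, 5, 7, 509]
`print(c)` → prints [310, 6, 5, 7, 509]

Answer:
[310, 6, 5, 7, 509]
[310, 6, 5, 7, 509]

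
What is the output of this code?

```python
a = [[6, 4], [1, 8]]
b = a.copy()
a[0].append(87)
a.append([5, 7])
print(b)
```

Key concept: shallow copy with nested lists.
Step by step:
`a = [[6, 4], [1, 8]]` → a = [[6, 4], [1, 8]]
`b = a.copy()` → b = [[6, 4], [1, 8]]
`a[0].append(87)` → a = [[6, 4, 87], [1, 8]]; b = [[6, 4, 87], [1, 8]]
`a.append([5, 7])` → a = [[6, 4, 87], [1, 8], [5, 7]]
`print(b)` → prints [[6, 4, 87], [1, 8]]

Answer: [[6, 4, 87], [1, 8]]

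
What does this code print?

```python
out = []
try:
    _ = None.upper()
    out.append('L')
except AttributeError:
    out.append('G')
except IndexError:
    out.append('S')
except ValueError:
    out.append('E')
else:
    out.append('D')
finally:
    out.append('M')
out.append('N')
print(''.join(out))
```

Execution trace: 'G' (except AttributeError) → 'M' (finally) → 'N' (after the try/except). Output: GMN

Answer: GMN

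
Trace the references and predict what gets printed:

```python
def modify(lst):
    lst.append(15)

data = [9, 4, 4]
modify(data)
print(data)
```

Key concept: function modifies passed list.
Step by step:
`data = [9, 4, 4]` → data = [9, 4, 4]
`modify(data)` → data = [9, 4, 4, 15]
`print(data)` → prints [9, 4, 4, 15]

Answer: [9, 4, 4, 15]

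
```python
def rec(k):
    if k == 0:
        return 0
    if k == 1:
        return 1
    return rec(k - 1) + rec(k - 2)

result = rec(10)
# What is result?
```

Build up from base cases: rec(0)=0, rec(1)=1, rec(2)=1, rec(3)=2, rec(4)=3, rec(5)=5, rec(6)=8, ..., rec(10)=55

Answer: 55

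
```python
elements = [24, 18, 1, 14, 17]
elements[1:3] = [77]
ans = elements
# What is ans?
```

Trace:
`elements = [24, 18, 1, 14, 17]` → elements = [24, 18, 1, 14, 17]
`elements[1:3] = [77]` → elements = [24, 77, 14, 17]
`ans = elements` → ans = [24, 77, 14, 17]
So ans = [24, 77, 14, 17]

Answer: [24, 77, 14, 17]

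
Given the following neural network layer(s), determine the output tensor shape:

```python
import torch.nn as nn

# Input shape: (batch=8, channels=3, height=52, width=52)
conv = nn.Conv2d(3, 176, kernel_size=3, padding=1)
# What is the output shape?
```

Input: (8, 3, 52, 52) -> Output: (8, 176, 52, 52)

Answer: (8, 176, 52, 52)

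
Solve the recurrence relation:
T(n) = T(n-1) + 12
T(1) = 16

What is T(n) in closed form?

Unrolling: T(n) = T(1) + 12·(n-1) = 16 + 12(n-1) = 12n + 4.

Answer: T(n) = 12n + 4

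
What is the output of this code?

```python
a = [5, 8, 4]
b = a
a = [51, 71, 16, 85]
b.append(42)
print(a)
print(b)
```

Key concept: rebinding vs mutation: a is rebound to a new list, b still points at the original.
Step by step:
`a = [5, 8, 4]` → a = [5, 8, 4]
`b = a` → b = [5, 8, 4] (same object as a)
`a = [51, 71, 16, 85]` → a = [51, 71, 16, 85]
`b.append(42)` → b = [5, 8, 4, 42]
`print(a)` → prints [51, 71, 16, 85]
`print(b)` → prints [5, 8, 4, 42]

Answer:
[51, 71, 16, 85]
[5, 8, 4, 42]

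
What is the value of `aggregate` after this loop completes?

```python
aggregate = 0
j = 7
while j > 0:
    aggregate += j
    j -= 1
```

Sum 7 down to 1
`aggregate` takes the values: 0 → 7 → 13 → 18 → 22 → 25 → 27 → 28

Answer: 28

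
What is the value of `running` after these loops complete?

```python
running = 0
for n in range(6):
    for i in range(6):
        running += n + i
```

Sum of all n+i for n,i in 6x6
`running` takes the values: 0 → 1 → 3 → 6 → 10 → 15 → 16 → 18 → 21 → 25 → 30 → 36 → 38 → 41 → 45 → 50 → 56 → 63 → 66 → 70 → 75 → 81 → 88 → 96 → 100 → 105 → 111 → 118 → 126 → 135 → 140 → 146 → 153 → 161 → 170 → 180

Answer: 180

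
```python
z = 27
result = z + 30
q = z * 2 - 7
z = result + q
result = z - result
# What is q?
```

Trace:
`z = 27` → z = 27
`result = z + 30` → result = 57
`q = z * 2 - 7` → q = 47
`z = result + q` → z = 104
`result = z - result` → result = 47
So q = 47

Answer: 47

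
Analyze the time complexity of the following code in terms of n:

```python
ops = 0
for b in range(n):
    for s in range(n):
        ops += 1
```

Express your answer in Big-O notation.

Each loop level contributes: n × n. Multiplying the contributions gives O(n^2).

Answer: O(n^2)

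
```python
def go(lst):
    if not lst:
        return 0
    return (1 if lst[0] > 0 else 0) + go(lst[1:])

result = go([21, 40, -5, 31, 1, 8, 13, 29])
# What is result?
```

Count of positive elements in [21, 40, -5, 31, 1, 8, 13, 29] = 7

Answer: 7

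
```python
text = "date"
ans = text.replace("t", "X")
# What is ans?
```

Trace:
`text = "date"` → text = 'date'
`ans = text.replace("t", "X")` → ans = 'daXe'
So ans = 'daXe'

Answer: 'daXe'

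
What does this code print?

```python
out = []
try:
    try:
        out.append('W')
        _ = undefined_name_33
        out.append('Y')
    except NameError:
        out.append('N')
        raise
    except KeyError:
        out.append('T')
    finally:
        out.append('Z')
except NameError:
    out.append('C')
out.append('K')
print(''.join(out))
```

Execution trace: 'W' (inner try body) → 'N' (inner except NameError) → 'Z' (inner finally) → 'C' (outer except NameError) → 'K' (after the try/except). Output: WNZCK

Answer: WNZCK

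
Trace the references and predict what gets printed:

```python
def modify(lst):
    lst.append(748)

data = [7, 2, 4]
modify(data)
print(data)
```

Key concept: function modifies passed list.
Step by step:
`data = [7, 2, 4]` → data = [7, 2, 4]
`modify(data)` → data = [7, 2, 4, 748]
`print(data)` → prints [7, 2, 4, 748]

Answer: [7, 2, 4, 748]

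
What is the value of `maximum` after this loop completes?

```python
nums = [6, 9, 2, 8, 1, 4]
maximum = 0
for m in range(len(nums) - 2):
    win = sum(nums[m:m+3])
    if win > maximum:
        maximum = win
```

Max sum of 3-element window in [6, 9, 2, 8, 1, 4]
`maximum` takes the values: 0 → 17 → 19

Answer: 19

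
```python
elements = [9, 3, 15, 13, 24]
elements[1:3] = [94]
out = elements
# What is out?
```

Trace:
`elements = [9, 3, 15, 13, 24]` → elements = [9, 3, 15, 13, 24]
`elements[1:3] = [94]` → elements = [9, 94, 13, 24]
`out = elements` → out = [9, 94, 13, 24]
So out = [9, 94, 13, 24]

Answer: [9, 94, 13, 24]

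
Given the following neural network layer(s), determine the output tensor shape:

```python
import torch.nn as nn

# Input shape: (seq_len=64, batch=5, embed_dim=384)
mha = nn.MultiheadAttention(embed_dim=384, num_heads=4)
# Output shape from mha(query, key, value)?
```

Input: (64, 5, 384) -> Output: (64, 5, 384)

Answer: (64, 5, 384)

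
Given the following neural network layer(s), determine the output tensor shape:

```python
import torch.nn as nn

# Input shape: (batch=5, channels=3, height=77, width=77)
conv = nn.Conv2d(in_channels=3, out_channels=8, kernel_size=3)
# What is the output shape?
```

Input: (5, 3, 77, 77) -> Output: (5, 8, 75, 75)

Answer: (5, 8, 75, 75)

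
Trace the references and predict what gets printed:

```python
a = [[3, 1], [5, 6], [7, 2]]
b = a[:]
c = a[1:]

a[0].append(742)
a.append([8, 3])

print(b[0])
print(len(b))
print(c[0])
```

Key concept: slice with nested mutation.
Step by step:
`a = [[3, 1], [5, 6], [7, 2]]` → a = [[3, 1], [5, 6], [7, 2]]
`b = a[:]` → b = [[3, 1], [5, 6], [7, 2]]
`c = a[1:]` → c = [[5, 6], [7, 2]]
`a[0].append(742)` → a = [[3, 1, 742], [5, 6], [7, 2]]; b = [[3, 1, 742], [5, 6], [7, 2]]
`a.append([8, 3])` → a = [[3, 1, 742], [5, 6], [7, 2], [8, 3]]
`print(b[0])` → prints [3, 1, 742]
`print(len(b))` → prints 3
`print(c[0])` → prints [5, 6]

Answer:
[3, 1, 742]
3
[5, 6]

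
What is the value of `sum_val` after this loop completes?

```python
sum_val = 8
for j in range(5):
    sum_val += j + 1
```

Start at 8, add 1 to 5 = 23
`sum_val` takes the values: 8 → 9 → 11 → 14 → 18 → 23

Answer: 23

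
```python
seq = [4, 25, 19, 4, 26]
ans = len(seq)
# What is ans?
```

Trace:
`seq = [4, 25, 19, 4, 26]` → seq = [4, 25, 19, 4, 26]
`ans = len(seq)` → ans = 5
So ans = 5

Answer: 5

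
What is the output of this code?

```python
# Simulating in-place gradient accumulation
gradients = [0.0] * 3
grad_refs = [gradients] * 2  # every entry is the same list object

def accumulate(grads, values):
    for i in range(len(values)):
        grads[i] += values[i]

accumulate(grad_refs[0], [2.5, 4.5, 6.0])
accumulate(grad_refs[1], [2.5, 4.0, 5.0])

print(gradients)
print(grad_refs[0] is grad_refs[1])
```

Key concept: gradient accumulation aliasing.
Step by step:
`gradients = [0.0] * 3` → gradients = [0.0, 0.0, 0.0]
`grad_refs = [gradients] * 2` → grad_refs = [[0.0, 0.0, 0.0], [0.0, 0.0, 0.0]]
`accumulate(grad_refs[0], [2.5, 4.5, 6.0])` → gradients = [2.5, 4.5, 6.0]; grad_refs = [[2.5, 4.5, 6.0], [2.5, 4.5, 6.0]]
`accumulate(grad_refs[1], [2.5, 4.0, 5.0])` → gradients = [5.0, 8.5, 11.0]; grad_refs = [[5.0, 8.5, 11.0], [5.0, 8.5, 11.0]]
`print(gradients)` → prints [5.0, 8.5, 11.0]
`print(grad_refs[0] is grad_refs[1])` → prints True

Answer:
[5.0, 8.5, 11.0]
True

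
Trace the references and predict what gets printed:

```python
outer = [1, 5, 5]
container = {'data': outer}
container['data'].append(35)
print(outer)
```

Key concept: dict holds reference to list.
Step by step:
`outer = [1, 5, 5]` → outer = [1, 5, 5]
`container = {'data': outer}` → container = {'data': [1, 5, 5]}
`container['data'].append(35)` → outer = [1, 5, 5, 35]; container = {'data': [1, 5, 5, 35]}
`print(outer)` → prints [1, 5, 5, 35]

Answer: [1, 5, 5, 35]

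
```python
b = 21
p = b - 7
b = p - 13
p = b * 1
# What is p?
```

Trace:
`b = 21` → b = 21
`p = b - 7` → p = 14
`b = p - 13` → b = 1
`p = b * 1` → p = 1
So p = 1

Answer: 1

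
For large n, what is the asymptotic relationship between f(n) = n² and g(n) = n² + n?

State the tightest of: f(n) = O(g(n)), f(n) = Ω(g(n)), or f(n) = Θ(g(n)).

n² vs n² + n: f(n) = Θ(g(n)) — they are asymptotically equivalent (lower-order n term is dominated).

Answer: f(n) = Θ(g(n)) — they are asymptotically equivalent (lower-order n term is dominated).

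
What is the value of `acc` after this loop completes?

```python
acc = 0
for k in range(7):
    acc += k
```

Sum of 0 to 6 = 21
`acc` takes the values: 0 → 1 → 3 → 6 → 10 → 15 → 21

Answer: 21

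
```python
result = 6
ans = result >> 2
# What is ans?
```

Trace:
`result = 6` → result = 6
`ans = result >> 2` → ans = 1
So ans = 1

Answer: 1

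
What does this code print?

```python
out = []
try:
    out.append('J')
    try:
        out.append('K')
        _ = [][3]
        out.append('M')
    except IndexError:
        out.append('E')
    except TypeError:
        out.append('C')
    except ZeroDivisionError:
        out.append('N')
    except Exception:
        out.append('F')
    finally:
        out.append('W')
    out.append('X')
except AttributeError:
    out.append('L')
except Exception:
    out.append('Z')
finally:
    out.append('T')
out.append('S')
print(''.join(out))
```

Execution trace: 'J' (try body) → 'K' (inner try body) → 'E' (inner except IndexError) → 'W' (inner finally) → 'X' (try body, no exception) → 'T' (finally) → 'S' (after the try/except). Output: JKEWXTS

Answer: JKEWXTS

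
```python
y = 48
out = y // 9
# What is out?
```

Trace:
`y = 48` → y = 48
`out = y // 9` → out = 5
So out = 5

Answer: 5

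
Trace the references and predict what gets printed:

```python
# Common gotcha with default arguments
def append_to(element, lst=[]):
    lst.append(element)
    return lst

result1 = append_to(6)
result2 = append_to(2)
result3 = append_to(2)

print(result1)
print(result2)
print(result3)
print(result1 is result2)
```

Key concept: mutable default argument gotcha.
Step by step:
`result1 = append_to(6)` → result1 = [6]
`result2 = append_to(2)` → result1 = [6, 2] (same object as result2); result2 = [6, 2] (same object as result1)
`result3 = append_to(2)` → result1 = [6, 2, 2] (same object as result2, result3); result2 = [6, 2, 2] (same object as result1, result3); result3 = [6, 2, 2] (same object as result1, result2)
`print(result1)` → prints [6, 2, 2]
`print(result2)` → prints [6, 2, 2]
`print(result3)` → prints [6, 2, 2]
`print(result1 is result2)` → prints True

Answer:
[6, 2, 2]
[6, 2, 2]
[6, 2, 2]
True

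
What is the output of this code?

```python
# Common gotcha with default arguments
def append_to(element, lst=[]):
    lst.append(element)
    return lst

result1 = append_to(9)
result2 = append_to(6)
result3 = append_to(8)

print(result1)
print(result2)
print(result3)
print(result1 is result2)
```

Key concept: mutable default argument gotcha.
Step by step:
`result1 = append_to(9)` → result1 = [9]
`result2 = append_to(6)` → result1 = [9, 6] (same object as result2); result2 = [9, 6] (same object as result1)
`result3 = append_to(8)` → result1 = [9, 6, 8] (same object as result2, result3); result2 = [9, 6, 8] (same object as result1, result3); result3 = [9, 6, 8] (same object as result1, result2)
`print(result1)` → prints [9, 6, 8]
`print(result2)` → prints [9, 6, 8]
`print(result3)` → prints [9, 6, 8]
`print(result1 is result2)` → prints True

Answer:
[9, 6, 8]
[9, 6, 8]
[9, 6, 8]
True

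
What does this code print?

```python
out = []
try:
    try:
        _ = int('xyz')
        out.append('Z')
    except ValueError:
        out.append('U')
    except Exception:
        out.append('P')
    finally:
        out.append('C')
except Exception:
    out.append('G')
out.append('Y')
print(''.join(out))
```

Execution trace: 'U' (inner except ValueError) → 'C' (inner finally) → 'Y' (after the try/except). Output: UCY

Answer: UCY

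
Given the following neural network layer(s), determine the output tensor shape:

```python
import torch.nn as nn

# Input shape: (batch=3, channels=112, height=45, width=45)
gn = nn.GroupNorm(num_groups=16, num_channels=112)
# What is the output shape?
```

Input: (3, 112, 45, 45) -> Output: (3, 112, 45, 45)

Answer: (3, 112, 45, 45)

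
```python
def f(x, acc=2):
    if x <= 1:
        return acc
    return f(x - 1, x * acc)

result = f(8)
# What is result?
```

Accumulator trace (n, acc): (8, 2) -> (7, 16) -> (6, 112) -> (5, 672) -> (4, 3360) -> (3, 13440) -> (2, 40320) -> (1, 80640) -> return 80640

Answer: 80640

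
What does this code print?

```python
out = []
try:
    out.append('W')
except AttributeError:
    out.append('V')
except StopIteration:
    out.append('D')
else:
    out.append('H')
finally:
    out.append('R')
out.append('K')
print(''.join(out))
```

Execution trace: 'W' (try body, no exception) → 'H' (else) → 'R' (finally) → 'K' (after the try/except). Output: WHRK

Answer: WHRK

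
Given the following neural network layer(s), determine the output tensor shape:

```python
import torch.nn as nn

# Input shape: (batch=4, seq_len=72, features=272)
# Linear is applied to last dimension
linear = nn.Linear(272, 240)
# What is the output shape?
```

Input: (4, 72, 272) -> Output: (4, 72, 240)

Answer: (4, 72, 240)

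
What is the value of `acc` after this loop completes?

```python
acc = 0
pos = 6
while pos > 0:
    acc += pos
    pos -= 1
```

Sum 6 down to 1
`acc` takes the values: 0 → 6 → 11 → 15 → 18 → 20 → 21

Answer: 21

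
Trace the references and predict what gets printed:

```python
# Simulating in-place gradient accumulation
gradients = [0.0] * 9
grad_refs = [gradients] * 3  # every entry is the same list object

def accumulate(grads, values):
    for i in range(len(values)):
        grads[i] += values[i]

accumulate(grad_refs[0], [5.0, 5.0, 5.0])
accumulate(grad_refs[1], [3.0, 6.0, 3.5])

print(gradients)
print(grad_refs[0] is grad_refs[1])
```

Key concept: gradient accumulation aliasing.
Step by step:
`gradients = [0.0] * 9` → gradients = [0.0, 0.0, 0.0, 0.0, 0.0, 0.0, 0.0, 0.0, 0.0]
`grad_refs = [gradients] * 3` → grad_refs = [[0.0, 0.0, 0.0, 0.0, 0.0, 0.0, 0.0, 0.0, 0.0], [0.0, 0.0, 0.0, 0.0, 0.0, 0.0, 0.0, 0.0, 0.0], [0.0, 0.0, 0.0, 0.0, 0.0, 0.0, 0.0, 0.0, 0.0]]
`accumulate(grad_refs[0], [5.0, 5.0, 5.0])` → gradients = [5.0, 5.0, 5.0, 0.0, 0.0, 0.0, 0.0, 0.0, 0.0]; grad_refs = [[5.0, 5.0, 5.0, 0.0, 0.0, 0.0, 0.0, 0.0, 0.0], [5.0, 5.0, 5.0, 0.0, 0.0, 0.0, 0.0, 0.0, 0.0], [5.0, 5.0, 5.0, 0.0, 0.0, 0.0, 0.0, 0.0, 0.0]]
`accumulate(grad_refs[1], [3.0, 6.0, 3.5])` → gradients = [8.0, 11.0, 8.5, 0.0, 0.0, 0.0, 0.0, 0.0, 0.0]; grad_refs = [[8.0, 11.0, 8.5, 0.0, 0.0, 0.0, 0.0, 0.0, 0.0], [8.0, 11.0, 8.5, 0.0, 0.0, 0.0, 0.0, 0.0, 0.0], [8.0, 11.0, 8.5, 0.0, 0.0, 0.0, 0.0, 0.0, 0.0]]
`print(gradients)` → prints [8.0, 11.0, 8.5, 0.0, 0.0, 0.0, 0.0, 0.0, 0.0]
`print(grad_refs[0] is grad_refs[1])` → prints True

Answer:
[8.0, 11.0, 8.5, 0.0, 0.0, 0.0, 0.0, 0.0, 0.0]
True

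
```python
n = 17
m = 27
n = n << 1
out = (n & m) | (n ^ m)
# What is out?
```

Trace:
`n = 17` → n = 17
`m = 27` → m = 27
`n = n << 1` → n = 34
`out = (n & m) | (n ^ m)` → out = 59
So out = 59

Answer: 59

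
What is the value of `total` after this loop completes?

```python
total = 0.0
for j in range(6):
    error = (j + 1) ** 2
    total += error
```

Sum of squared losses 1² + 2² + ... + 6²
`total` takes the values: 0.0 → 1.0 → 5.0 → 14.0 → 30.0 → 55.0 → 91.0

Answer: 91.0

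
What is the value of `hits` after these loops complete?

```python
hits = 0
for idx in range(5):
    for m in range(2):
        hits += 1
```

5 * 2 = 10
`hits` takes the values: 0 → 1 → 2 → 3 → 4 → 5 → 6 → 7 → 8 → 9 → 10

Answer: 10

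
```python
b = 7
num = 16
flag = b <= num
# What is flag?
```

Trace:
`b = 7` → b = 7
`num = 16` → num = 16
`flag = b <= num` → flag = True
So flag = True

Answer: True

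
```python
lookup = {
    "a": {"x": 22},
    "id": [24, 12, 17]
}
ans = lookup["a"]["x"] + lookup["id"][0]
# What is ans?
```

Trace:
`lookup = { ...` → lookup = {'a': {'x': 22}, 'id': [24, 12, 17]}
`ans = lookup["a"]["x"] + lookup["id"][0]` → ans = 46
So ans = 46

Answer: 46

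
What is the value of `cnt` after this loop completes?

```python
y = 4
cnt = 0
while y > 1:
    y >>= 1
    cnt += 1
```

Count right shifts until 1
`cnt` takes the values: 0 → 1 → 2

Answer: 2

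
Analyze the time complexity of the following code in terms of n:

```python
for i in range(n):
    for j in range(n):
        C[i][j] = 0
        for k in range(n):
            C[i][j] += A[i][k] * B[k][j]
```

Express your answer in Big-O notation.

This is Naive matrix multiplication. Time complexity: O(n³).

Answer: O(n³)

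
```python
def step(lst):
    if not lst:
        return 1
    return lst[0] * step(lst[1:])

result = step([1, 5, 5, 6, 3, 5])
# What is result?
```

Product over [1, 5, 5, 6, 3, 5] = 1 * 5 * 5 * 6 * 3 * 5 = 2250

Answer: 2250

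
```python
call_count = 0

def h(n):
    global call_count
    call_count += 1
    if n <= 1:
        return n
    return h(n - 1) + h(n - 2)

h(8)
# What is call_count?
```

Calls(n) = 1 + Calls(n-1) + Calls(n-2); Calls(0)=Calls(1)=1. For n=8 this gives 67.

Answer: 67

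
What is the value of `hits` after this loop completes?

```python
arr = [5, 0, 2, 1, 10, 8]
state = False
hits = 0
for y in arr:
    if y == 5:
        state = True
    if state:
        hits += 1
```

Count elements after first 5 in [5, 0, 2, 1, 10, 8]
`hits` takes the values: 0 → 1 → 2 → 3 → 4 → 5 → 6

Answer: 6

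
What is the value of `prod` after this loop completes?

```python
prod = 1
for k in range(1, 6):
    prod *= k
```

5! = 120
`prod` takes the values: 1 → 2 → 6 → 24 → 120

Answer: 120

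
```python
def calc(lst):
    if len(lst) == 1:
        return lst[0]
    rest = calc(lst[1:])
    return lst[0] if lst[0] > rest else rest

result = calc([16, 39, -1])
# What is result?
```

Recursive max over [16, 39, -1] = 39

Answer: 39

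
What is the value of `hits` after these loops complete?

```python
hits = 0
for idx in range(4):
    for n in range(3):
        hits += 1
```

4 * 3 = 12
`hits` takes the values: 0 → 1 → 2 → 3 → 4 → 5 → 6 → 7 → 8 → 9 → 10 → 11 → 12

Answer: 12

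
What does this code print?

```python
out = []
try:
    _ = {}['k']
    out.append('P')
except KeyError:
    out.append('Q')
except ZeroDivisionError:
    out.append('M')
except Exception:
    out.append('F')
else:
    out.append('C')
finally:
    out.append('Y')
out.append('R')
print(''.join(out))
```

Execution trace: 'Q' (except KeyError) → 'Y' (finally) → 'R' (after the try/except). Output: QYR

Answer: QYR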